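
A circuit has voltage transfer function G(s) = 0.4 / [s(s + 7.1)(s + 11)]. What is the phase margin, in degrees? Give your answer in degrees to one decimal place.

89.9°

Gain crossover: |G(jω)| = 1 at ω ≈ 0.00512 rad/s.
∠G(j0.00512) = −90° − arctan(0.00512/7.1) − arctan(0.00512/11) ≈ -90.07°
PM = 180° + (-90.07°) = 89.93°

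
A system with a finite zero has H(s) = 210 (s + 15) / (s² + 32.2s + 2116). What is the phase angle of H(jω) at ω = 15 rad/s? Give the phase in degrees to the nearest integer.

∠(j15 + 15) = arctan(15/15) = 45.00°
∠[(j15)² + 32.2(j15) + 2116] = ∠[1891 + j483] = 14.33°
∠H(j15) = 45.00° − 14.33° = 30.67°

31°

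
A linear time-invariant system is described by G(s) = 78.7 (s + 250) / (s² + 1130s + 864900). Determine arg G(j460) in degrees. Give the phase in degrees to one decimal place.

23.0 deg

∠(j460 + 250) = arctan(460/250) = 61.48°
∠[(j460)² + 1130(j460) + 864900] = ∠[6.533e+05 + j5.198e+05] = 38.51°
∠G(j460) = 61.48° − 38.51° = 22.97°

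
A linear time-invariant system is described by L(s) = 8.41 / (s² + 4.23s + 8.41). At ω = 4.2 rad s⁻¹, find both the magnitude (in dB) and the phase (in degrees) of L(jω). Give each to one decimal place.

|(j4.2)² + 4.23(j4.2) + 8.41| = |-9.23 + j17.766| = 20.02
|L(j4.2)| = 8.41 / 20.02 = 0.42007
20 log₁₀(0.42007) = -7.53 dB
∠[(j4.2)² + 4.23(j4.2) + 8.41] = ∠[-9.23 + j17.766] = 117.45°
∠L(j4.2) = −117.45° = -117.45°

|L| = -7.5 dB, ∠L = -117.5°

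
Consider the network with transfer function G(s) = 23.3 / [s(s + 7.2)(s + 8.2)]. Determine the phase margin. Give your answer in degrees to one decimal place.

Gain crossover: |G(jω)| = 1 at ω ≈ 0.394 rad/sec.
∠G(j0.394) = −90° − arctan(0.394/7.2) − arctan(0.394/8.2) ≈ -95.88°
PM = 180° + (-95.88°) = 84.12°

84.1°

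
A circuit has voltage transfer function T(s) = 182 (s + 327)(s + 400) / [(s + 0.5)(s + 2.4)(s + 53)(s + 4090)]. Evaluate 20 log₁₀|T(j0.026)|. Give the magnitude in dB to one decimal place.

39.2 dB

|j0.026 + 327| = √(0.026² + 327²) = 327
|j0.026 + 400| = √(0.026² + 400²) = 400
|j0.026 + 0.5| = √(0.026² + 0.5²) = 0.5007
|j0.026 + 2.4| = √(0.026² + 2.4²) = 2.4
|j0.026 + 53| = √(0.026² + 53²) = 53
|j0.026 + 4090| = √(0.026² + 4090²) = 4090
|T(j0.026)| = 182 × 327 × 400 / (0.5007 × 2.4 × 53 × 4090) = 91.388
20 log₁₀(91.388) = 39.22 dB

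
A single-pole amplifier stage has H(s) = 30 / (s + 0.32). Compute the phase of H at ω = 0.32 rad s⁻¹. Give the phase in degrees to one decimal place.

-45.0 deg

∠(j0.32 + 0.32) = arctan(0.32/0.32) = 45.00°
∠H(j0.32) = −45.00° = -45.00°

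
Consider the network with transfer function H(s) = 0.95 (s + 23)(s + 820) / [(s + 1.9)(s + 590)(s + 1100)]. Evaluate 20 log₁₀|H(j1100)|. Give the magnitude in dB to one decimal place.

|j1100 + 23| = √(1100² + 23²) = 1100
|j1100 + 820| = √(1100² + 820²) = 1372
|j1100 + 1.9| = √(1100² + 1.9²) = 1100
|j1100 + 590| = √(1100² + 590²) = 1248
|j1100 + 1100| = √(1100² + 1100²) = 1556
|H(j1100)| = 0.95 × 1100 × 1372 / (1100 × 1248 × 1556) = 0.00067138
20 log₁₀(0.00067138) = -63.46 dB

-63.5 dB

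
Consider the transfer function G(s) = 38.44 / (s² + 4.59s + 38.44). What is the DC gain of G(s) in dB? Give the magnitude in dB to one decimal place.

0.0 dB

G(0) = 38.44 / 38.44 = 1
20 log₁₀(1) = 0.00 dB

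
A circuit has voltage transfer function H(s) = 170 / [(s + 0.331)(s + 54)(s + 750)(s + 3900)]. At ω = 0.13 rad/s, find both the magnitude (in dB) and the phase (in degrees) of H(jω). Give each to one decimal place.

|H| = -110.4 dB, ∠H = -21.6°

|j0.13 + 0.331| = √(0.13² + 0.331²) = 0.3556
|j0.13 + 54| = √(0.13² + 54²) = 54
|j0.13 + 750| = √(0.13² + 750²) = 750
|j0.13 + 3900| = √(0.13² + 3900²) = 3900
|H(j0.13)| = 170 / (0.3556 × 54 × 750 × 3900) = 3.0266e-06
20 log₁₀(3.0266e-06) = -110.38 dB
∠(j0.13 + 0.331) = arctan(0.13/0.331) = 21.44°
∠(j0.13 + 54) = arctan(0.13/54) = 0.14°
∠(j0.13 + 750) = arctan(0.13/750) = 0.01°
∠(j0.13 + 3900) = arctan(0.13/3900) = 0.00°
∠H(j0.13) = − (21.44° + 0.14° + 0.01° + 0.00°) = -21.59°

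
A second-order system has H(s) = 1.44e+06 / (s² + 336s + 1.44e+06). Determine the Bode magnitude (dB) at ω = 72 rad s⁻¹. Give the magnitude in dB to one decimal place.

0.0 dB

|(j72)² + 336(j72) + 1.44e+06| = |1.4348e+06 + j24192| = 1.435e+06
|H(j72)| = 1.44e+06 / 1.435e+06 = 1.0035
20 log₁₀(1.0035) = 0.03 dB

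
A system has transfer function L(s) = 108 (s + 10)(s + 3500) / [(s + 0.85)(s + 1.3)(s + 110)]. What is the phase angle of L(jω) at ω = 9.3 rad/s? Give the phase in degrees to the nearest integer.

-129°

∠(j9.3 + 10) = arctan(9.3/10) = 42.92°
∠(j9.3 + 3500) = arctan(9.3/3500) = 0.15°
∠(j9.3 + 0.85) = arctan(9.3/0.85) = 84.78°
∠(j9.3 + 1.3) = arctan(9.3/1.3) = 82.04°
∠(j9.3 + 110) = arctan(9.3/110) = 4.83°
∠L(j9.3) = 42.92° + 0.15° − (84.78° + 82.04° + 4.83°) = -128.58°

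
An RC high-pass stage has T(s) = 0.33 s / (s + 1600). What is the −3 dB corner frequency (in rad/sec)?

For a single-pole high-pass, the −3 dB point is at the pole: ω = 1600 rad/sec.

1600 rad/sec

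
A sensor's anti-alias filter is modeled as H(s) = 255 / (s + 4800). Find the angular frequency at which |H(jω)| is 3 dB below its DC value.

4800 rad/sec

For a single-pole low-pass, the −3 dB point is at the pole: ω = 4800 rad/sec.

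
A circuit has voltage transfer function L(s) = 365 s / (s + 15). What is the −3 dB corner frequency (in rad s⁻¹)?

15 rad s⁻¹

For a single-pole high-pass, the −3 dB point is at the pole: ω = 15 rad s⁻¹.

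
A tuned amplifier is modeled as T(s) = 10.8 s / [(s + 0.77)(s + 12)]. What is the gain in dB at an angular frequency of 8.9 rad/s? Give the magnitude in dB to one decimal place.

|j8.9| = 8.9
|j8.9 + 0.77| = √(8.9² + 0.77²) = 8.933
|j8.9 + 12| = √(8.9² + 12²) = 14.94
|T(j8.9)| = 10.8 × 8.9 / (8.933 × 14.94) = 0.72019
20 log₁₀(0.72019) = -2.85 dB

-2.9 dB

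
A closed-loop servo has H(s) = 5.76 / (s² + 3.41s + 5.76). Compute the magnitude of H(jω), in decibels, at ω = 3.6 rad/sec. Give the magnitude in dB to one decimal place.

-7.9 dB

|(j3.6)² + 3.41(j3.6) + 5.76| = |-7.2 + j12.276| = 14.23
|H(j3.6)| = 5.76 / 14.23 = 0.40473
20 log₁₀(0.40473) = -7.86 dB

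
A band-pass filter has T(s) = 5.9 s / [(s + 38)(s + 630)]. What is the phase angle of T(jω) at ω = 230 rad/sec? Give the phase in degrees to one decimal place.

∠(j230) = 90.00°
∠(j230 + 38) = arctan(230/38) = 80.62°
∠(j230 + 630) = arctan(230/630) = 20.06°
∠T(j230) = 90.00° − (80.62° + 20.06°) = -10.67°

-10.7°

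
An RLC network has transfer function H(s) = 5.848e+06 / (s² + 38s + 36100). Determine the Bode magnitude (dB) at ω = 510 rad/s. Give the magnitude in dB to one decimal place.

28.3 dB

|(j510)² + 38(j510) + 36100| = |-2.24e+05 + j19380| = 2.248e+05
|H(j510)| = 5.848e+06 / 2.248e+05 = 26.01
20 log₁₀(26.01) = 28.30 dB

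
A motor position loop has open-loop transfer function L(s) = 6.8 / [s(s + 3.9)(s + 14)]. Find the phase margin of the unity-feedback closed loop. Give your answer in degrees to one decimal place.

Gain crossover: |L(jω)| = 1 at ω ≈ 0.124 rad/sec.
∠L(j0.124) = −90° − arctan(0.124/3.9) − arctan(0.124/14) ≈ -92.34°
PM = 180° + (-92.34°) = 87.66°

87.7°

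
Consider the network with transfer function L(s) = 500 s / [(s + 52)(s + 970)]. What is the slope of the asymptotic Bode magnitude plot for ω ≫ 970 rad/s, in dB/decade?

With 1 zero and 2 poles, the high-frequency asymptotic slope is 20 × (1 − 2) = -20 dB/decade.

-20 dB/decade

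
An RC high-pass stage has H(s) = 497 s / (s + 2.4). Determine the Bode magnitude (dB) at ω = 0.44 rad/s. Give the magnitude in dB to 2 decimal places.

|j0.44| = 0.44
|j0.44 + 2.4| = √(0.44² + 2.4²) = 2.44
|H(j0.44)| = 497 × 0.44 / 2.44 = 89.623
20 log₁₀(89.623) = 39.048 dB

39.05 dB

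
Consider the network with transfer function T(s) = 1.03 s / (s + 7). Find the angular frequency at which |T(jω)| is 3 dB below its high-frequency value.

7 rad/sec

For a single-pole high-pass, the −3 dB point is at the pole: ω = 7 rad/sec.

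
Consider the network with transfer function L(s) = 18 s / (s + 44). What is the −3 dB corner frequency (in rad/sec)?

For a single-pole high-pass, the −3 dB point is at the pole: ω = 44 rad/sec.

44 rad/sec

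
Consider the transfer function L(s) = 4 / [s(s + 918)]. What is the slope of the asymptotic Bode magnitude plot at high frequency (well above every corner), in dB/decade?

-40 dB/decade

With 0 zeros and 2 poles, the high-frequency asymptotic slope is 20 × (0 − 2) = -40 dB/decade.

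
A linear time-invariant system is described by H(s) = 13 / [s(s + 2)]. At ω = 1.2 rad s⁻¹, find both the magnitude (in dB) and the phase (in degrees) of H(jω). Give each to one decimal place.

|j1.2 + 2| = √(1.2² + 2²) = 2.332
|j1.2| = 1.2
|H(j1.2)| = 13 / (2.332 × 1.2) = 4.6448
20 log₁₀(4.6448) = 13.34 dB
∠(j1.2 + 2) = arctan(1.2/2) = 30.96°
∠(j1.2) = 90.00°
∠H(j1.2) = − (30.96° + 90.00°) = -120.96°

|H| = 13.3 dB, ∠H = -121.0°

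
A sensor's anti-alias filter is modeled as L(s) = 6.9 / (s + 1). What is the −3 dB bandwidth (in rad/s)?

For a single-pole low-pass, the −3 dB point is at the pole: ω = 1 rad/s.

1 rad/s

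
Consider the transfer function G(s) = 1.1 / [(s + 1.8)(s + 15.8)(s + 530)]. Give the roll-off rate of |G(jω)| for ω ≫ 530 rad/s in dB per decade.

-60 dB/decade

With 0 zeros and 3 poles, the high-frequency asymptotic slope is 20 × (0 − 3) = -60 dB/decade.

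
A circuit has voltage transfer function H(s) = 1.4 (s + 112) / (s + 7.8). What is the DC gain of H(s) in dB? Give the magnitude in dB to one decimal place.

H(0) = 1.4 × 112 / 7.8 = 20.103
20 log₁₀(20.103) = 26.07 dB

26.1 dB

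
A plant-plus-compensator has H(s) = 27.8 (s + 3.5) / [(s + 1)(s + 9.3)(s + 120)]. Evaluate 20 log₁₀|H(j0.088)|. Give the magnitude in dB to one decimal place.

|j0.088 + 3.5| = √(0.088² + 3.5²) = 3.501
|j0.088 + 1| = √(0.088² + 1²) = 1.004
|j0.088 + 9.3| = √(0.088² + 9.3²) = 9.3
|j0.088 + 120| = √(0.088² + 120²) = 120
|H(j0.088)| = 27.8 × 3.501 / (1.004 × 9.3 × 120) = 0.086874
20 log₁₀(0.086874) = -21.22 dB

-21.2 dB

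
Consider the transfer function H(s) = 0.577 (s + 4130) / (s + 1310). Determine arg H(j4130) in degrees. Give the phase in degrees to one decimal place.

∠(j4130 + 4130) = arctan(4130/4130) = 45.00°
∠(j4130 + 1310) = arctan(4130/1310) = 72.40°
∠H(j4130) = 45.00° − 72.40° = -27.40°

-27.4°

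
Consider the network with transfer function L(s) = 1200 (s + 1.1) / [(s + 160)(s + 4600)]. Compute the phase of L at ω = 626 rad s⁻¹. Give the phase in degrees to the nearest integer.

6°

∠(j626 + 1.1) = arctan(626/1.1) = 89.90°
∠(j626 + 160) = arctan(626/160) = 75.66°
∠(j626 + 4600) = arctan(626/4600) = 7.75°
∠L(j626) = 89.90° − (75.66° + 7.75°) = 6.49°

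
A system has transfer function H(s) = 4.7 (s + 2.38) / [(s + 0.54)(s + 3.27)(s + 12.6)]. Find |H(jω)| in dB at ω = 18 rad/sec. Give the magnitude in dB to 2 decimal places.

|j18 + 2.38| = √(18² + 2.38²) = 18.16
|j18 + 0.54| = √(18² + 0.54²) = 18.01
|j18 + 3.27| = √(18² + 3.27²) = 18.29
|j18 + 12.6| = √(18² + 12.6²) = 21.97
|H(j18)| = 4.7 × 18.16 / (18.01 × 18.29 × 21.97) = 0.011789
20 log₁₀(0.011789) = -38.570 dB

-38.57 dB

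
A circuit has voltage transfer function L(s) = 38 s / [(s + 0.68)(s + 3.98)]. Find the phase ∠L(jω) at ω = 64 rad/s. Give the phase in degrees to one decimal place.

-85.8°

∠(j64) = 90.00°
∠(j64 + 0.68) = arctan(64/0.68) = 89.39°
∠(j64 + 3.98) = arctan(64/3.98) = 86.44°
∠L(j64) = 90.00° − (89.39° + 86.44°) = -85.83°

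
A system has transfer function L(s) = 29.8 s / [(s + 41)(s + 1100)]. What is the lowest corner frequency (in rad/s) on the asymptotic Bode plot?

Break frequencies occur at each pole and zero magnitude: 41 rad/s, 1100 rad/s.
The lowest is 41 rad/s.

41 rad/s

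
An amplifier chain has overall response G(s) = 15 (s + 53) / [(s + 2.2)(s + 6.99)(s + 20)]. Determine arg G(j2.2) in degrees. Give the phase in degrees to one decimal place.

-66.4°

∠(j2.2 + 53) = arctan(2.2/53) = 2.38°
∠(j2.2 + 2.2) = arctan(2.2/2.2) = 45.00°
∠(j2.2 + 6.99) = arctan(2.2/6.99) = 17.47°
∠(j2.2 + 20) = arctan(2.2/20) = 6.28°
∠G(j2.2) = 2.38° − (45.00° + 17.47° + 6.28°) = -66.37°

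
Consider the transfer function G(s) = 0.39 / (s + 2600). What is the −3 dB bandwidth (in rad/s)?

For a single-pole low-pass, the −3 dB point is at the pole: ω = 2600 rad/s.

2600 rad/s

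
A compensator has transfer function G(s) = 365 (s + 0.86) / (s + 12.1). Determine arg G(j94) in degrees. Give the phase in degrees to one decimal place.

6.8°

∠(j94 + 0.86) = arctan(94/0.86) = 89.48°
∠(j94 + 12.1) = arctan(94/12.1) = 82.67°
∠G(j94) = 89.48° − 82.67° = 6.81°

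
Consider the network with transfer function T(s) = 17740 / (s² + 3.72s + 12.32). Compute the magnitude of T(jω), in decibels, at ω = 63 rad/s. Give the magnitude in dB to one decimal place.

13.0 dB

|(j63)² + 3.72(j63) + 12.32| = |-3956.7 + j234.36| = 3964
|T(j63)| = 17740 / 3964 = 4.4757
20 log₁₀(4.4757) = 13.02 dB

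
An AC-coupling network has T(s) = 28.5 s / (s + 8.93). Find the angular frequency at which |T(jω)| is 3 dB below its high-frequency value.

For a single-pole high-pass, the −3 dB point is at the pole: ω = 8.93 rad/sec.

8.93 rad/sec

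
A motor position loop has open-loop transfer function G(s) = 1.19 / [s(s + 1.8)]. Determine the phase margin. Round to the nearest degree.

71 deg

Gain crossover: |G(jω)| = 1 at ω ≈ 0.625 rad/s.
∠G(j0.625) = −90° − arctan(0.625/1.8) ≈ -109.14°
PM = 180° + (-109.14°) = 70.86°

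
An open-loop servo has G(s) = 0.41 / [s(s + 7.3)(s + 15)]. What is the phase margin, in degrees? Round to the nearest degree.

Gain crossover: |G(jω)| = 1 at ω ≈ 0.00374 rad/sec.
∠G(j0.00374) = −90° − arctan(0.00374/7.3) − arctan(0.00374/15) ≈ -90.04°
PM = 180° + (-90.04°) = 89.96°

90°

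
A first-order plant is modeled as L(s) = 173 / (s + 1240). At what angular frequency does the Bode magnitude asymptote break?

The single real pole at s = −1240 gives a corner at ω = 1240 rad/s.

1240 rad/s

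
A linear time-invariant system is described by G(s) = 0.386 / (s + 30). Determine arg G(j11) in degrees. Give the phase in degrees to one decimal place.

∠(j11 + 30) = arctan(11/30) = 20.14°
∠G(j11) = −20.14° = -20.14°

-20.1°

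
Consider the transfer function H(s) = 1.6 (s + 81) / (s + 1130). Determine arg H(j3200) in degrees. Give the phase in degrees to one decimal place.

∠(j3200 + 81) = arctan(3200/81) = 88.55°
∠(j3200 + 1130) = arctan(3200/1130) = 70.55°
∠H(j3200) = 88.55° − 70.55° = 18.00°

18.0°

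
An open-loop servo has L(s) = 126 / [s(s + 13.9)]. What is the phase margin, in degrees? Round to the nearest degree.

60 deg

Gain crossover: |L(jω)| = 1 at ω ≈ 7.88 rad/s.
∠L(j7.88) = −90° − arctan(7.88/13.9) ≈ -119.56°
PM = 180° + (-119.56°) = 60.44°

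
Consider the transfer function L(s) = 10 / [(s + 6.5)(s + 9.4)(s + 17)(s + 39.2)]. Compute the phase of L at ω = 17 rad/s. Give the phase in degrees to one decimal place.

-198.6 deg

∠(j17 + 6.5) = arctan(17/6.5) = 69.08°
∠(j17 + 9.4) = arctan(17/9.4) = 61.06°
∠(j17 + 17) = arctan(17/17) = 45.00°
∠(j17 + 39.2) = arctan(17/39.2) = 23.45°
∠L(j17) = − (69.08° + 61.06° + 45.00° + 23.45°) = -198.58°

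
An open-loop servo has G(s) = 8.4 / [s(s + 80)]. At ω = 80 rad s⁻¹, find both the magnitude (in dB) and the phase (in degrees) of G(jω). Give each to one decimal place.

|j80 + 80| = √(80² + 80²) = 113.1
|j80| = 80
|G(j80)| = 8.4 / (113.1 × 80) = 0.00092808
20 log₁₀(0.00092808) = -60.65 dB
∠(j80 + 80) = arctan(80/80) = 45.00°
∠(j80) = 90.00°
∠G(j80) = − (45.00° + 90.00°) = -135.00°

|G| = -60.6 dB, ∠G = -135.0°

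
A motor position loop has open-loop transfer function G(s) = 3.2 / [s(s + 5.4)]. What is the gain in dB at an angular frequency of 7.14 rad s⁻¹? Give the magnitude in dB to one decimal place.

-26.0 dB

|j7.14 + 5.4| = √(7.14² + 5.4²) = 8.952
|j7.14| = 7.14
|G(j7.14)| = 3.2 / (8.952 × 7.14) = 0.050064
20 log₁₀(0.050064) = -26.01 dB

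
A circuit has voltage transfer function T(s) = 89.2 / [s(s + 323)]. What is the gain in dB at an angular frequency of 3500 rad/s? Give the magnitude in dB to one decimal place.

-102.8 dB

|j3500 + 323| = √(3500² + 323²) = 3515
|j3500| = 3500
|T(j3500)| = 89.2 / (3515 × 3500) = 7.2508e-06
20 log₁₀(7.2508e-06) = -102.79 dB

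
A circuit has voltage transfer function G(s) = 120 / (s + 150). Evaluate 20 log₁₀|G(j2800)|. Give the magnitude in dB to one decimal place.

|j2800 + 150| = √(2800² + 150²) = 2804
|G(j2800)| = 120 / 2804 = 0.042796
20 log₁₀(0.042796) = -27.37 dB

-27.4 dB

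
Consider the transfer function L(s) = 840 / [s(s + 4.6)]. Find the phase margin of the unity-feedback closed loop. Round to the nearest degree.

Gain crossover: |L(jω)| = 1 at ω ≈ 28.8 rad/s.
∠L(j28.8) = −90° − arctan(28.8/4.6) ≈ -170.93°
PM = 180° + (-170.93°) = 9.07°

9°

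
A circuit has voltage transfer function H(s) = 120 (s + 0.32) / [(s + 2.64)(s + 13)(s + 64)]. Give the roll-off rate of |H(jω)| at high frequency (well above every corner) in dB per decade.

-40 dB/decade

With 1 zero and 3 poles, the high-frequency asymptotic slope is 20 × (1 − 3) = -40 dB/decade.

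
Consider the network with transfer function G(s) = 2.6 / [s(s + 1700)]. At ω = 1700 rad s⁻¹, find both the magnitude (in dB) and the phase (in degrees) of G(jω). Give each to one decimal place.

|G| = -123.9 dB, ∠G = -135.0 deg

|j1700 + 1700| = √(1700² + 1700²) = 2404
|j1700| = 1700
|G(j1700)| = 2.6 / (2404 × 1700) = 6.3615e-07
20 log₁₀(6.3615e-07) = -123.93 dB
∠(j1700 + 1700) = arctan(1700/1700) = 45.00°
∠(j1700) = 90.00°
∠G(j1700) = − (45.00° + 90.00°) = -135.00°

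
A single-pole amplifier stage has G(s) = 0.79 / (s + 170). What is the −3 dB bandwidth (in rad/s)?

For a single-pole low-pass, the −3 dB point is at the pole: ω = 170 rad/s.

170 rad/s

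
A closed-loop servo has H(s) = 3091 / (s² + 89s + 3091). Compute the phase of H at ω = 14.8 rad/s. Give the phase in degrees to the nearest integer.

-25°

∠[(j14.8)² + 89(j14.8) + 3091] = ∠[2872 + j1317.2] = 24.64°
∠H(j14.8) = −24.64° = -24.64°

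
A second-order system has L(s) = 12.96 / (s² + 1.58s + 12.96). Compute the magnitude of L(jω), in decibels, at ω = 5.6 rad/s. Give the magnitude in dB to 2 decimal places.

|(j5.6)² + 1.58(j5.6) + 12.96| = |-18.4 + j8.848| = 20.42
|L(j5.6)| = 12.96 / 20.42 = 0.63477
20 log₁₀(0.63477) = -3.948 dB

-3.95 dB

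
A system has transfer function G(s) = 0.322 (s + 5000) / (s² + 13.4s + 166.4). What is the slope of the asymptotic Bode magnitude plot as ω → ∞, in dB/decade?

With 1 zero and 2 poles, the high-frequency asymptotic slope is 20 × (1 − 2) = -20 dB/decade.

-20 dB/decade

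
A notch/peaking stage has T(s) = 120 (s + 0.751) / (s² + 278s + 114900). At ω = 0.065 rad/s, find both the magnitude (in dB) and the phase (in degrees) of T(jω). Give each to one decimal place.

|T| = -62.1 dB, ∠T = 4.9 deg

|j0.065 + 0.751| = √(0.065² + 0.751²) = 0.7538
|(j0.065)² + 278(j0.065) + 114900| = |1.149e+05 + j18.07| = 1.149e+05
|T(j0.065)| = 120 × 0.7538 / 1.149e+05 = 0.00078727
20 log₁₀(0.00078727) = -62.08 dB
∠(j0.065 + 0.751) = arctan(0.065/0.751) = 4.95°
∠[(j0.065)² + 278(j0.065) + 114900] = ∠[1.149e+05 + j18.07] = 0.01°
∠T(j0.065) = 4.95° − 0.01° = 4.94°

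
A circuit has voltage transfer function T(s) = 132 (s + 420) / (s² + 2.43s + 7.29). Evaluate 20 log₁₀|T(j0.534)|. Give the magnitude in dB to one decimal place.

|j0.534 + 420| = √(0.534² + 420²) = 420
|(j0.534)² + 2.43(j0.534) + 7.29| = |7.0048 + j1.2976| = 7.124
|T(j0.534)| = 132 × 420 / 7.124 = 7782.1
20 log₁₀(7782.1) = 77.82 dB

77.8 dB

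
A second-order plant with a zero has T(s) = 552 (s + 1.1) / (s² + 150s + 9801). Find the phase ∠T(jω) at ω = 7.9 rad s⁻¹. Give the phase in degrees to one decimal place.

∠(j7.9 + 1.1) = arctan(7.9/1.1) = 82.07°
∠[(j7.9)² + 150(j7.9) + 9801] = ∠[9738.6 + j1185] = 6.94°
∠T(j7.9) = 82.07° − 6.94° = 75.14°

75.1 deg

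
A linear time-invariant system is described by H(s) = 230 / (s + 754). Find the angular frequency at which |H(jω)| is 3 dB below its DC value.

For a single-pole low-pass, the −3 dB point is at the pole: ω = 754 rad/s.

754 rad/s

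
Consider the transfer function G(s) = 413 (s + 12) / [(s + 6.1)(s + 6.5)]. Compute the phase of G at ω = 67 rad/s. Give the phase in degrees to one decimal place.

-89.4 deg

∠(j67 + 12) = arctan(67/12) = 79.85°
∠(j67 + 6.1) = arctan(67/6.1) = 84.80°
∠(j67 + 6.5) = arctan(67/6.5) = 84.46°
∠G(j67) = 79.85° − (84.80° + 84.46°) = -89.41°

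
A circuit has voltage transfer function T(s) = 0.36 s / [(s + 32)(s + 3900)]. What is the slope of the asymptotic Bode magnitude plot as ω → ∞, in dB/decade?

With 1 zero and 2 poles, the high-frequency asymptotic slope is 20 × (1 − 2) = -20 dB/decade.

-20 dB/decade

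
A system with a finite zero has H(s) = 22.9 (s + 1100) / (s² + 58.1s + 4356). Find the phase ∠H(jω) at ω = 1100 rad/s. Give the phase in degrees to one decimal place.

∠(j1100 + 1100) = arctan(1100/1100) = 45.00°
∠[(j1100)² + 58.1(j1100) + 4356] = ∠[-1.2056e+06 + j63910] = 176.97°
∠H(j1100) = 45.00° − 176.97° = -131.97°

-132.0 deg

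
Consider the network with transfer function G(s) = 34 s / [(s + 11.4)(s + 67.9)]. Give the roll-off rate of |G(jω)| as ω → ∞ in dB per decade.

With 1 zero and 2 poles, the high-frequency asymptotic slope is 20 × (1 − 2) = -20 dB/decade.

-20 dB/decade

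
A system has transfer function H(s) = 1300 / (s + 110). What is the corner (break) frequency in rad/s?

The single real pole at s = −110 gives a corner at ω = 110 rad/s.

110 rad/s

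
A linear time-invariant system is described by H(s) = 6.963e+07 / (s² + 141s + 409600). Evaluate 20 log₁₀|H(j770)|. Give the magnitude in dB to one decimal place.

50.3 dB

|(j770)² + 141(j770) + 409600| = |-1.833e+05 + j1.0857e+05| = 2.13e+05
|H(j770)| = 6.963e+07 / 2.13e+05 = 326.84
20 log₁₀(326.84) = 50.29 dB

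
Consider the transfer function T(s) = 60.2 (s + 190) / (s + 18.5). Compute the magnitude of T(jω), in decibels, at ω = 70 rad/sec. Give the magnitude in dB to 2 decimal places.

44.52 dB

|j70 + 190| = √(70² + 190²) = 202.5
|j70 + 18.5| = √(70² + 18.5²) = 72.4
|T(j70)| = 60.2 × 202.5 / 72.4 = 168.36
20 log₁₀(168.36) = 44.525 dB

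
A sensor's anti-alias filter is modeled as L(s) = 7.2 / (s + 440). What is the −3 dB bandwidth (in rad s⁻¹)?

For a single-pole low-pass, the −3 dB point is at the pole: ω = 440 rad s⁻¹.

440 rad s⁻¹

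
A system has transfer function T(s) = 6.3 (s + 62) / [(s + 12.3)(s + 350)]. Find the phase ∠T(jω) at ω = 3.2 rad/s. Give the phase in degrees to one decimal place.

-12.2°

∠(j3.2 + 62) = arctan(3.2/62) = 2.95°
∠(j3.2 + 12.3) = arctan(3.2/12.3) = 14.58°
∠(j3.2 + 350) = arctan(3.2/350) = 0.52°
∠T(j3.2) = 2.95° − (14.58° + 0.52°) = -12.15°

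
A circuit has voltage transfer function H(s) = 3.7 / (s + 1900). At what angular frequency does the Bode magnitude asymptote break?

1900 rad s⁻¹

The single real pole at s = −1900 gives a corner at ω = 1900 rad s⁻¹.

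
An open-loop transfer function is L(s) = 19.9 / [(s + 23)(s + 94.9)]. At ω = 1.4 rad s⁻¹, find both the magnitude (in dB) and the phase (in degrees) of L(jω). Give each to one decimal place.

|L| = -40.8 dB, ∠L = -4.3°

|j1.4 + 23| = √(1.4² + 23²) = 23.04
|j1.4 + 94.9| = √(1.4² + 94.9²) = 94.91
|L(j1.4)| = 19.9 / (23.04 × 94.91) = 0.0090993
20 log₁₀(0.0090993) = -40.82 dB
∠(j1.4 + 23) = arctan(1.4/23) = 3.48°
∠(j1.4 + 94.9) = arctan(1.4/94.9) = 0.85°
∠L(j1.4) = − (3.48° + 0.85°) = -4.33°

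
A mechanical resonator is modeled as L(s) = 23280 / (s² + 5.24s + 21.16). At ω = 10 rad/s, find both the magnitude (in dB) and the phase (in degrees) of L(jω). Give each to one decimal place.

|(j10)² + 5.24(j10) + 21.16| = |-78.84 + j52.4| = 94.67
|L(j10)| = 23280 / 94.67 = 245.92
20 log₁₀(245.92) = 47.82 dB
∠[(j10)² + 5.24(j10) + 21.16] = ∠[-78.84 + j52.4] = 146.39°
∠L(j10) = −146.39° = -146.39°

|L| = 47.8 dB, ∠L = -146.4 deg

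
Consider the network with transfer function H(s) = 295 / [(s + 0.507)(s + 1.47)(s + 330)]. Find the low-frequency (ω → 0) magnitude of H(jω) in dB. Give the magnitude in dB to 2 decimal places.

H(0) = 295 / (0.507 × 1.47 × 330) = 1.1995
20 log₁₀(1.1995) = 1.580 dB

1.58 dB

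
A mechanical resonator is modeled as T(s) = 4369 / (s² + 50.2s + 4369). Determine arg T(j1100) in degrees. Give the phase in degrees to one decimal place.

-177.4°

∠[(j1100)² + 50.2(j1100) + 4369] = ∠[-1.2056e+06 + j55220] = 177.38°
∠T(j1100) = −177.38° = -177.38°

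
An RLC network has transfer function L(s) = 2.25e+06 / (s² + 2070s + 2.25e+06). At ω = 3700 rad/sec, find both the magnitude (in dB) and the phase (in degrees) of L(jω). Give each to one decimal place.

|(j3700)² + 2070(j3700) + 2.25e+06| = |-1.144e+07 + j7.659e+06| = 1.377e+07
|L(j3700)| = 2.25e+06 / 1.377e+07 = 0.16343
20 log₁₀(0.16343) = -15.73 dB
∠[(j3700)² + 2070(j3700) + 2.25e+06] = ∠[-1.144e+07 + j7.659e+06] = 146.20°
∠L(j3700) = −146.20° = -146.20°

|L| = -15.7 dB, ∠L = -146.2°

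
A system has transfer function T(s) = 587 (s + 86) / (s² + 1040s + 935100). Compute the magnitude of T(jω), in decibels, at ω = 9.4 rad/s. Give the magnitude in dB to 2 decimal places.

|j9.4 + 86| = √(9.4² + 86²) = 86.51
|(j9.4)² + 1040(j9.4) + 935100| = |9.3501e+05 + j9776| = 9.351e+05
|T(j9.4)| = 587 × 86.51 / 9.351e+05 = 0.054309
20 log₁₀(0.054309) = -25.303 dB

-25.30 dB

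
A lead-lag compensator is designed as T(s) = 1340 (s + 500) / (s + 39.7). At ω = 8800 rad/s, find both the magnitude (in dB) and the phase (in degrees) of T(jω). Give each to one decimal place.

|T| = 62.6 dB, ∠T = -3.0°

|j8800 + 500| = √(8800² + 500²) = 8814
|j8800 + 39.7| = √(8800² + 39.7²) = 8800
|T(j8800)| = 1340 × 8814 / 8800 = 1342.1
20 log₁₀(1342.1) = 62.56 dB
∠(j8800 + 500) = arctan(8800/500) = 86.75°
∠(j8800 + 39.7) = arctan(8800/39.7) = 89.74°
∠T(j8800) = 86.75° − 89.74° = -2.99°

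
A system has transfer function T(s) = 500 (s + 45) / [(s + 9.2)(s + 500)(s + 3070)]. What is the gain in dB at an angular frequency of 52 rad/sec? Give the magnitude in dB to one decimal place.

|j52 + 45| = √(52² + 45²) = 68.77
|j52 + 9.2| = √(52² + 9.2²) = 52.81
|j52 + 500| = √(52² + 500²) = 502.7
|j52 + 3070| = √(52² + 3070²) = 3070
|T(j52)| = 500 × 68.77 / (52.81 × 502.7 × 3070) = 0.00042184
20 log₁₀(0.00042184) = -67.50 dB

-67.5 dB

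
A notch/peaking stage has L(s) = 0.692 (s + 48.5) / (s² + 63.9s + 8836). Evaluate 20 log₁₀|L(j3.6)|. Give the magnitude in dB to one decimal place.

-48.4 dB

|j3.6 + 48.5| = √(3.6² + 48.5²) = 48.63
|(j3.6)² + 63.9(j3.6) + 8836| = |8823 + j230.04| = 8826
|L(j3.6)| = 0.692 × 48.63 / 8826 = 0.0038131
20 log₁₀(0.0038131) = -48.37 dB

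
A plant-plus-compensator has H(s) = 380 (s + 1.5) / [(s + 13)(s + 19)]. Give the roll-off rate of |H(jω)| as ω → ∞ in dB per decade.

-20 dB/decade

With 1 zero and 2 poles, the high-frequency asymptotic slope is 20 × (1 − 2) = -20 dB/decade.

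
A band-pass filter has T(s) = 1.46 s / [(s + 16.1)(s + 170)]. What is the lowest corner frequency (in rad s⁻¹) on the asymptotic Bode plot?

Break frequencies occur at each pole and zero magnitude: 16.1 rad s⁻¹, 170 rad s⁻¹.
The lowest is 16.1 rad s⁻¹.

16.1 rad s⁻¹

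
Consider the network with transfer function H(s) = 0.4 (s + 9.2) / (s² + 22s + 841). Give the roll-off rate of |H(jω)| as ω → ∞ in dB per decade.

-20 dB/decade

With 1 zero and 2 poles, the high-frequency asymptotic slope is 20 × (1 − 2) = -20 dB/decade.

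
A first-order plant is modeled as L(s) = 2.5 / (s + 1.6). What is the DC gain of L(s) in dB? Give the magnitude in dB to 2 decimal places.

L(0) = 2.5 / 1.6 = 1.5625
20 log₁₀(1.5625) = 3.876 dB

3.88 dB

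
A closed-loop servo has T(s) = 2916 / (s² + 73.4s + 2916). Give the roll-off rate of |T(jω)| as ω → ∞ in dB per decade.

-40 dB/decade

With 0 zeros and 2 poles, the high-frequency asymptotic slope is 20 × (0 − 2) = -40 dB/decade.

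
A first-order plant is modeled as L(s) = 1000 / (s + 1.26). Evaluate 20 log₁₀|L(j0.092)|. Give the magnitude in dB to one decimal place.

|j0.092 + 1.26| = √(0.092² + 1.26²) = 1.263
|L(j0.092)| = 1000 / 1.263 = 791.54
20 log₁₀(791.54) = 57.97 dB

58.0 dB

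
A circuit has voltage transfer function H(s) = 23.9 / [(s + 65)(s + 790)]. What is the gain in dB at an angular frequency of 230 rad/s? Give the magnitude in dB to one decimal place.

-78.3 dB

|j230 + 65| = √(230² + 65²) = 239
|j230 + 790| = √(230² + 790²) = 822.8
|H(j230)| = 23.9 / (239 × 822.8) = 0.00012153
20 log₁₀(0.00012153) = -78.31 dB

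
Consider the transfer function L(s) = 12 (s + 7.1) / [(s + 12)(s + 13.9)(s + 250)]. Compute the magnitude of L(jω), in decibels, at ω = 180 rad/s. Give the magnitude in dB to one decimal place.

|j180 + 7.1| = √(180² + 7.1²) = 180.1
|j180 + 12| = √(180² + 12²) = 180.4
|j180 + 13.9| = √(180² + 13.9²) = 180.5
|j180 + 250| = √(180² + 250²) = 308.1
|L(j180)| = 12 × 180.1 / (180.4 × 180.5 × 308.1) = 0.00021546
20 log₁₀(0.00021546) = -73.33 dB

-73.3 dB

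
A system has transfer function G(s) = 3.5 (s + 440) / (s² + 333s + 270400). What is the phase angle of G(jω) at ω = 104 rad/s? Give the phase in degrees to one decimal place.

5.7 deg

∠(j104 + 440) = arctan(104/440) = 13.30°
∠[(j104)² + 333(j104) + 270400] = ∠[2.5958e+05 + j34632] = 7.60°
∠G(j104) = 13.30° − 7.60° = 5.70°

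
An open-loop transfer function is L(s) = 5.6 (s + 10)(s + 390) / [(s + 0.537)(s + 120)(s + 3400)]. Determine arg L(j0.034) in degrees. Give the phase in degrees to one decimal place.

∠(j0.034 + 10) = arctan(0.034/10) = 0.19°
∠(j0.034 + 390) = arctan(0.034/390) = 0.00°
∠(j0.034 + 0.537) = arctan(0.034/0.537) = 3.62°
∠(j0.034 + 120) = arctan(0.034/120) = 0.02°
∠(j0.034 + 3400) = arctan(0.034/3400) = 0.00°
∠L(j0.034) = 0.19° + 0.00° − (3.62° + 0.02° + 0.00°) = -3.44°

-3.4 deg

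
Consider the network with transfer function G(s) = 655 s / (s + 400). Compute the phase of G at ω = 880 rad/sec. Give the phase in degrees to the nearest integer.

24°

∠(j880) = 90.00°
∠(j880 + 400) = arctan(880/400) = 65.56°
∠G(j880) = 90.00° − 65.56° = 24.44°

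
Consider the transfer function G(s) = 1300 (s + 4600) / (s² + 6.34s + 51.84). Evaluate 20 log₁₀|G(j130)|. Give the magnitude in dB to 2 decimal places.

|j130 + 4600| = √(130² + 4600²) = 4602
|(j130)² + 6.34(j130) + 51.84| = |-16848 + j824.2| = 1.687e+04
|G(j130)| = 1300 × 4602 / 1.687e+04 = 354.65
20 log₁₀(354.65) = 50.996 dB

51.00 dB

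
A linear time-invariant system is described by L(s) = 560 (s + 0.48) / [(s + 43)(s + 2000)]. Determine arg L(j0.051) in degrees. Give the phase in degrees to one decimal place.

∠(j0.051 + 0.48) = arctan(0.051/0.48) = 6.06°
∠(j0.051 + 43) = arctan(0.051/43) = 0.07°
∠(j0.051 + 2000) = arctan(0.051/2000) = 0.00°
∠L(j0.051) = 6.06° − (0.07° + 0.00°) = 6.00°

6.0 deg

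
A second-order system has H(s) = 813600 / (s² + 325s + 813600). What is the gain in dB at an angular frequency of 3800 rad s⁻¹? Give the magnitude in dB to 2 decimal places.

-24.51 dB

|(j3800)² + 325(j3800) + 813600| = |-1.3626e+07 + j1.235e+06| = 1.368e+07
|H(j3800)| = 813600 / 1.368e+07 = 0.059464
20 log₁₀(0.059464) = -24.515 dB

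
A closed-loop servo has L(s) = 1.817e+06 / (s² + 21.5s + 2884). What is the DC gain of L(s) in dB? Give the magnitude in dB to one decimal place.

L(0) = 1.817e+06 / 2884 = 630.03
20 log₁₀(630.03) = 55.99 dB

56.0 dB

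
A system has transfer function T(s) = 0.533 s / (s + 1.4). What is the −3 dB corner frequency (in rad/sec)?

1.4 rad/sec

For a single-pole high-pass, the −3 dB point is at the pole: ω = 1.4 rad/sec.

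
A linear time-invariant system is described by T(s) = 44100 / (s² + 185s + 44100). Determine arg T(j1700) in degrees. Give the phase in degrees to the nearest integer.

-174 deg

∠[(j1700)² + 185(j1700) + 44100] = ∠[-2.8459e+06 + j3.145e+05] = 173.69°
∠T(j1700) = −173.69° = -173.69°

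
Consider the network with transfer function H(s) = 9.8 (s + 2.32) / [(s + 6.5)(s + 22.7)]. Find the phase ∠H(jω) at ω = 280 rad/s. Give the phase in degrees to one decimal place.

∠(j280 + 2.32) = arctan(280/2.32) = 89.53°
∠(j280 + 6.5) = arctan(280/6.5) = 88.67°
∠(j280 + 22.7) = arctan(280/22.7) = 85.37°
∠H(j280) = 89.53° − (88.67° + 85.37°) = -84.51°

-84.5°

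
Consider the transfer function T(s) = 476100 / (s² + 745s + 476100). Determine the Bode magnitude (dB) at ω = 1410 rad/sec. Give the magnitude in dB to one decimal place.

|(j1410)² + 745(j1410) + 476100| = |-1.512e+06 + j1.0504e+06| = 1.841e+06
|T(j1410)| = 476100 / 1.841e+06 = 0.2586
20 log₁₀(0.2586) = -11.75 dB

-11.7 dB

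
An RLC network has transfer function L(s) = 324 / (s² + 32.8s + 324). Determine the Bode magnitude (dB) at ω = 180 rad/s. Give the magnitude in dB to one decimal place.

-40.1 dB

|(j180)² + 32.8(j180) + 324| = |-32076 + j5904| = 3.261e+04
|L(j180)| = 324 / 3.261e+04 = 0.0099341
20 log₁₀(0.0099341) = -40.06 dB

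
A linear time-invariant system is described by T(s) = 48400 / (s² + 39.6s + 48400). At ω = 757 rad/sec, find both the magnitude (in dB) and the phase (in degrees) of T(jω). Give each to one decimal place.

|T| = -20.7 dB, ∠T = -176.7°

|(j757)² + 39.6(j757) + 48400| = |-5.2465e+05 + j29977| = 5.255e+05
|T(j757)| = 48400 / 5.255e+05 = 0.092102
20 log₁₀(0.092102) = -20.71 dB
∠[(j757)² + 39.6(j757) + 48400] = ∠[-5.2465e+05 + j29977] = 176.73°
∠T(j757) = −176.73° = -176.73°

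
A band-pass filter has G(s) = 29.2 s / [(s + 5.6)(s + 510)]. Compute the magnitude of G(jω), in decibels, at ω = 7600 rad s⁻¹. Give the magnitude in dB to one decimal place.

-48.3 dB

|j7600| = 7600
|j7600 + 5.6| = √(7600² + 5.6²) = 7600
|j7600 + 510| = √(7600² + 510²) = 7617
|G(j7600)| = 29.2 × 7600 / (7600 × 7617) = 0.0038335
20 log₁₀(0.0038335) = -48.33 dB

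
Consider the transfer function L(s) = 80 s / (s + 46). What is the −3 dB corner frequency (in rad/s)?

46 rad/s

For a single-pole high-pass, the −3 dB point is at the pole: ω = 46 rad/s.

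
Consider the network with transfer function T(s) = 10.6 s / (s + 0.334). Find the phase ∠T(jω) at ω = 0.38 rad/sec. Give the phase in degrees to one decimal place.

∠(j0.38) = 90.00°
∠(j0.38 + 0.334) = arctan(0.38/0.334) = 48.69°
∠T(j0.38) = 90.00° − 48.69° = 41.31°

41.3°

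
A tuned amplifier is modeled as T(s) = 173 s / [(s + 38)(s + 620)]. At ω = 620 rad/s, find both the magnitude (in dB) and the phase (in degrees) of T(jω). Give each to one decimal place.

|T| = -14.1 dB, ∠T = -41.5°

|j620| = 620
|j620 + 38| = √(620² + 38²) = 621.2
|j620 + 620| = √(620² + 620²) = 876.8
|T(j620)| = 173 × 620 / (621.2 × 876.8) = 0.19694
20 log₁₀(0.19694) = -14.11 dB
∠(j620) = 90.00°
∠(j620 + 38) = arctan(620/38) = 86.49°
∠(j620 + 620) = arctan(620/620) = 45.00°
∠T(j620) = 90.00° − (86.49° + 45.00°) = -41.49°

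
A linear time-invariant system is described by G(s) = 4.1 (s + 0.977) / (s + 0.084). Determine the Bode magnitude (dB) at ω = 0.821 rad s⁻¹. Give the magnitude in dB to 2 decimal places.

16.04 dB

|j0.821 + 0.977| = √(0.821² + 0.977²) = 1.276
|j0.821 + 0.084| = √(0.821² + 0.084²) = 0.8253
|G(j0.821)| = 4.1 × 1.276 / 0.8253 = 6.3399
20 log₁₀(6.3399) = 16.042 dB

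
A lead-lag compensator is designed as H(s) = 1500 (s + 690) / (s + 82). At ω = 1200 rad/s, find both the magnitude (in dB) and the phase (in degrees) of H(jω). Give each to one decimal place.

|j1200 + 690| = √(1200² + 690²) = 1384
|j1200 + 82| = √(1200² + 82²) = 1203
|H(j1200)| = 1500 × 1384 / 1203 = 1726.3
20 log₁₀(1726.3) = 64.74 dB
∠(j1200 + 690) = arctan(1200/690) = 60.10°
∠(j1200 + 82) = arctan(1200/82) = 86.09°
∠H(j1200) = 60.10° − 86.09° = -25.99°

|H| = 64.7 dB, ∠H = -26.0 deg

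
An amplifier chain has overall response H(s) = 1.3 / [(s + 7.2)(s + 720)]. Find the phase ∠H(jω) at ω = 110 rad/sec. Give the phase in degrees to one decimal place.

-94.9 deg

∠(j110 + 7.2) = arctan(110/7.2) = 86.26°
∠(j110 + 720) = arctan(110/720) = 8.69°
∠H(j110) = − (86.26° + 8.69°) = -94.94°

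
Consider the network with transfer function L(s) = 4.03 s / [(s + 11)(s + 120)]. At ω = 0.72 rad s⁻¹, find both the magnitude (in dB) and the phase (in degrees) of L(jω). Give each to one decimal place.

|j0.72| = 0.72
|j0.72 + 11| = √(0.72² + 11²) = 11.02
|j0.72 + 120| = √(0.72² + 120²) = 120
|L(j0.72)| = 4.03 × 0.72 / (11.02 × 120) = 0.0021934
20 log₁₀(0.0021934) = -53.18 dB
∠(j0.72) = 90.00°
∠(j0.72 + 11) = arctan(0.72/11) = 3.74°
∠(j0.72 + 120) = arctan(0.72/120) = 0.34°
∠L(j0.72) = 90.00° − (3.74° + 0.34°) = 85.91°

|L| = -53.2 dB, ∠L = 85.9°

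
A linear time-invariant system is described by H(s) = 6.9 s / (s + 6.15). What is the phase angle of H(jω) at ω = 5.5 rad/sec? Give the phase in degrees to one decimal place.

48.2 deg

∠(j5.5) = 90.00°
∠(j5.5 + 6.15) = arctan(5.5/6.15) = 41.81°
∠H(j5.5) = 90.00° − 41.81° = 48.19°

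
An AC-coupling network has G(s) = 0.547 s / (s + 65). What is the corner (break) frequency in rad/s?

The single real pole at s = −65 gives a corner at ω = 65 rad/s.

65 rad/s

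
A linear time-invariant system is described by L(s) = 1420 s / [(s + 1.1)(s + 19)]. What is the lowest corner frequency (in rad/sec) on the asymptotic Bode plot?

Break frequencies occur at each pole and zero magnitude: 1.1 rad/sec, 19 rad/sec.
The lowest is 1.1 rad/sec.

1.1 rad/sec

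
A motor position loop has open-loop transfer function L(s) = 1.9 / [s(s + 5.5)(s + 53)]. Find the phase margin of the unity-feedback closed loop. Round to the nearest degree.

90°

Gain crossover: |L(jω)| = 1 at ω ≈ 0.00652 rad/s.
∠L(j0.00652) = −90° − arctan(0.00652/5.5) − arctan(0.00652/53) ≈ -90.07°
PM = 180° + (-90.07°) = 89.93°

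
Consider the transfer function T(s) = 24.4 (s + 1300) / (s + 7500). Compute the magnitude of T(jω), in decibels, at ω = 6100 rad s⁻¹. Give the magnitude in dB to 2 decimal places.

23.94 dB

|j6100 + 1300| = √(6100² + 1300²) = 6237
|j6100 + 7500| = √(6100² + 7500²) = 9667
|T(j6100)| = 24.4 × 6237 / 9667 = 15.742
20 log₁₀(15.742) = 23.941 dB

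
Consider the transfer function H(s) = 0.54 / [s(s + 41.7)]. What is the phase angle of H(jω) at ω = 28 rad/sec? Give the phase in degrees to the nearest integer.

-124 deg

∠(j28 + 41.7) = arctan(28/41.7) = 33.88°
∠(j28) = 90.00°
∠H(j28) = − (33.88° + 90.00°) = -123.88°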